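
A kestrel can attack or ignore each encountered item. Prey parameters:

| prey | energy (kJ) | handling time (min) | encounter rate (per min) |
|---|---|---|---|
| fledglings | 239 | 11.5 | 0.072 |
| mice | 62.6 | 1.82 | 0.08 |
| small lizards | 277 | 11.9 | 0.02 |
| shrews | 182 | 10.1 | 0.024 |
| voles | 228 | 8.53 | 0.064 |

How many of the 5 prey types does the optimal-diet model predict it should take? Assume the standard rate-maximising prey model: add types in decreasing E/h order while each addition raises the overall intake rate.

E/h in descending order: mice 34.4, voles 26.7, small lizards 23.3, fledglings 20.8, shrews 18 kJ/min. The optimal diet is the largest prefix of this list for which every included type satisfies E_i/h_i > R on the types above it.
Rate on top 1: 4.372. voles: 26.7 > 4.372 → include.
Rate on top 2: 11.59. small lizards: 23.3 > 11.59 → include.
Rate on top 3: 13.03. fledglings: 20.8 > 13.03 → include.
Rate on top 4: 15.36. shrews: 18 > 15.36 → include.
Optimal diet: mice, voles, small lizards, fledglings, shrews — 5 of 5 types.

5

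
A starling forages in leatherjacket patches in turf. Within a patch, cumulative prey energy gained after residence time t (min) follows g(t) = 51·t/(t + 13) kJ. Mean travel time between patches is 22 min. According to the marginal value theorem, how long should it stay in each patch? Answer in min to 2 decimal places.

16.91 min

Maximise g(t)/(T+t): set derivative to zero → g'(t)(T+t) = g(t).
g'(t) = 51·13/(t + 13)². Setting 51·13/(t+13)² = 51t/[(t+13)(22+t)] gives 13(22+t) = t(t+13), so t² = 13×22 = 286.
t* = √286 = 16.91 min.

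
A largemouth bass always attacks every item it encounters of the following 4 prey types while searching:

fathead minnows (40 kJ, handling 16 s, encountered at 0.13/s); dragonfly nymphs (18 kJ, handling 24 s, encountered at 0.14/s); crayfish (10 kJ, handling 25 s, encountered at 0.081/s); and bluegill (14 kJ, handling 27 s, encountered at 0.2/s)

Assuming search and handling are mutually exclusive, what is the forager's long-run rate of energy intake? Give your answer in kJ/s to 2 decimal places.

0.82 kJ/s

Energy encountered per unit search time: 0.13×40 + 0.14×18 + 0.081×10 + 0.2×14 = 11.33 kJ/s.
Handling time per unit search time: 0.13×16 + 0.14×24 + 0.081×25 + 0.2×27 = 12.87.
Rate = 11.33/(1 + 12.87) = 0.8172 kJ/s.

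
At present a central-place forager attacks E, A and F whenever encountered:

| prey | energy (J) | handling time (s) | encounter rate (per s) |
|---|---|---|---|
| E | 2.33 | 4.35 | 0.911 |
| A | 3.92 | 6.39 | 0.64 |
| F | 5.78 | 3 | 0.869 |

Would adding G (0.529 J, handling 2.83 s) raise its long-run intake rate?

No

Intake rate on the current diet: R = (0.911×2.33 + 0.64×3.92 + 0.869×5.78) / (1 + 0.911×4.35 + 0.64×6.39 + 0.869×3) = 9.654/11.66 = 0.828 J/s.
G: E/h = 0.529/2.83 = 0.1869 J/s.
0.1869 < 0.828, so adding G would lower the average — exclude it.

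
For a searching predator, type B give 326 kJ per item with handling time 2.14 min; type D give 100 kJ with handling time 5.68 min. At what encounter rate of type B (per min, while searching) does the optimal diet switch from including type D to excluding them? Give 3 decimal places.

At the threshold, the rate on type B alone equals the profitability of type D: λ·326/(1 + λ·2.14) = 100/5.68 = 17.61.
Rearranging, λ(326 − 17.61×2.14) = 17.61, so λ = 17.61/288.3 = 0.06106 per min.

0.061 per min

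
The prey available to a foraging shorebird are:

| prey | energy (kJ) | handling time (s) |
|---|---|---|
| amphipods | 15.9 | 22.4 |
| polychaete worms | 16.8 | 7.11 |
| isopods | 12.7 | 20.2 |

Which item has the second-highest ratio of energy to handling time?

In descending order of E/h:
polychaete worms: 16.8/7.11 = 2.36 kJ/s
amphipods: 15.9/22.4 = 0.71 kJ/s
isopods: 12.7/20.2 = 0.629 kJ/s

amphipods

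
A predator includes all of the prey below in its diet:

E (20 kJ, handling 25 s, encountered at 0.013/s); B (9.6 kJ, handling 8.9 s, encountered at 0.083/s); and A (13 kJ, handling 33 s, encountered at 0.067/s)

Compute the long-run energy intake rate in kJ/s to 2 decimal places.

R = (0.013×20 + 0.083×9.6 + 0.067×13) / (1 + 0.013×25 + 0.083×8.9 + 0.067×33) = 1.928/4.275 = 0.451 kJ/s.

0.45 kJ/s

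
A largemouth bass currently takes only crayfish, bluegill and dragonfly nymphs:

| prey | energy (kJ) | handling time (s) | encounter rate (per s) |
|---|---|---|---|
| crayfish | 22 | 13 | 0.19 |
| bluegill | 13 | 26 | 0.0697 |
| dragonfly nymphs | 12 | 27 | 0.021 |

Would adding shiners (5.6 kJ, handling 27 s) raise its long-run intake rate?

Current rate: (0.19×22 + 0.0697×13 + 0.021×12)/(1 + 0.19×13 + 0.0697×26 + 0.021×27) = 0.9126 kJ/s.
shiners: E/h = 5.6/27 = 0.2074 kJ/s.
Since 0.2074 < R, time spent handling shiners is better spent searching.

No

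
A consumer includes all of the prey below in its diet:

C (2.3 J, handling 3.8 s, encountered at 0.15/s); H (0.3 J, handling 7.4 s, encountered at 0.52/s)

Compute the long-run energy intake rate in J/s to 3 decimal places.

Energy encountered per unit search time: 0.15×2.3 + 0.52×0.3 = 0.501 J/s.
Handling time per unit search time: 0.15×3.8 + 0.52×7.4 = 4.418.
Rate = 0.501/(1 + 4.418) = 0.09247 J/s.

0.092 J/s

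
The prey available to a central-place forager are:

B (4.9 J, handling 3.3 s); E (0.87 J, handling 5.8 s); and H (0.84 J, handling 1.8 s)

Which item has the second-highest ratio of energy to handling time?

In descending order of E/h:
B: 4.9/3.3 = 1.48 J/s
H: 0.84/1.8 = 0.467 J/s
E: 0.87/5.8 = 0.15 J/s

H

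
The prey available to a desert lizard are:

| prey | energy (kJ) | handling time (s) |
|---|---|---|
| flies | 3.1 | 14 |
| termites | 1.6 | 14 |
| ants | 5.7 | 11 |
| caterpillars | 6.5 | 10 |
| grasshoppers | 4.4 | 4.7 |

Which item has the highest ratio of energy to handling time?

In descending order of E/h:
grasshoppers: 4.4/4.7 = 0.936 kJ/s
caterpillars: 6.5/10 = 0.65 kJ/s
ants: 5.7/11 = 0.518 kJ/s
flies: 3.1/14 = 0.221 kJ/s
termites: 1.6/14 = 0.114 kJ/s

grasshoppers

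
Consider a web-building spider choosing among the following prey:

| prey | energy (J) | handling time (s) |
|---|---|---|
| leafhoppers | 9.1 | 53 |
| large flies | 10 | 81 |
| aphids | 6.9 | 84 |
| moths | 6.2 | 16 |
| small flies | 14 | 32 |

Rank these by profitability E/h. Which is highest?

small flies

Profitability E/h (J/s): leafhoppers = 9.1/53 = 0.172, large flies = 10/81 = 0.123, aphids = 6.9/84 = 0.0821, moths = 6.2/16 = 0.388, small flies = 14/32 = 0.438.
Ranked: small flies > moths > leafhoppers > large flies > aphids.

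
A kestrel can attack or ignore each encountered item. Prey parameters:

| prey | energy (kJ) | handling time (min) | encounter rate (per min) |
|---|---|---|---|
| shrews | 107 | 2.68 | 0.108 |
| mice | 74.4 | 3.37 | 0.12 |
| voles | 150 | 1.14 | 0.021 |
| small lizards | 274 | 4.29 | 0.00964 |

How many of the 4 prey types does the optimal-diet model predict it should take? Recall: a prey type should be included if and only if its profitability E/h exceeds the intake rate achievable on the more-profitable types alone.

4

Profitabilities (E/h, kJ/min): voles 132, small lizards 63.9, shrews 39.9, mice 22.1. Add prey in this order while the next type's profitability exceeds the intake rate on those already taken.
Rate on top 1: 3.076. small lizards: 63.9 > 3.076 → include.
Rate on top 2: 5.436. shrews: 39.9 > 5.436 → include.
Rate on top 3: 12.8. mice: 22.1 > 12.8 → include.
Optimal diet: voles, small lizards, shrews, mice — 4 of 4 types.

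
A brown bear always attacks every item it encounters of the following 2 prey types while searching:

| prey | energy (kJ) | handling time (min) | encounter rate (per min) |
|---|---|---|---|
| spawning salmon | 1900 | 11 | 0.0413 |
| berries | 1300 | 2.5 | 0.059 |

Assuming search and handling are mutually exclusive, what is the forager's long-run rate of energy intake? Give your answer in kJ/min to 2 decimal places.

96.87 kJ/min

R = Σλ_iE_i / (1 + Σλ_ih_i)
Numerator: 0.0413×1900 + 0.059×1300 = 155.2
Denominator: 1 + 0.0413×11 + 0.059×2.5 = 1.602
R = 155.2/1.602 = 96.87 kJ/min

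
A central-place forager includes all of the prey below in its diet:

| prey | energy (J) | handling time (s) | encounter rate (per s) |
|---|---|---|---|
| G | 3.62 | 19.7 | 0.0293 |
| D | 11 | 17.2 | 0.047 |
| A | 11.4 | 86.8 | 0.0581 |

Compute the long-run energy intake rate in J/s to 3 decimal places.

0.173 J/s

R = (0.0293×3.62 + 0.047×11 + 0.0581×11.4) / (1 + 0.0293×19.7 + 0.047×17.2 + 0.0581×86.8) = 1.285/7.429 = 0.173 J/s.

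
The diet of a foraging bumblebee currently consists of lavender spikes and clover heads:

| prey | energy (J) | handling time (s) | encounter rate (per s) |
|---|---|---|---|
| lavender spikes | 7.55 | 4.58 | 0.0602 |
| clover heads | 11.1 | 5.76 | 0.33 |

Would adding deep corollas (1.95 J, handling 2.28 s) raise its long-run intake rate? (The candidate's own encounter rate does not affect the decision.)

Intake rate on the current diet: R = (0.0602×7.55 + 0.33×11.1) / (1 + 0.0602×4.58 + 0.33×5.76) = 4.118/3.177 = 1.296 J/s.
Profitability of deep corollas: 1.95/2.28 = 0.8553 J/s.
Since 0.8553 < R, time spent handling deep corollas is better spent searching.

No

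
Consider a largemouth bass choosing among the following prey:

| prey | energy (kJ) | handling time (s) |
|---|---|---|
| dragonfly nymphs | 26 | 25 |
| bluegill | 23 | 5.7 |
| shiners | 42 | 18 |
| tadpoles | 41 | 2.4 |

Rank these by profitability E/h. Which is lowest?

In descending order of E/h:
tadpoles: 41/2.4 = 17.1 kJ/s
bluegill: 23/5.7 = 4.04 kJ/s
shiners: 42/18 = 2.33 kJ/s
dragonfly nymphs: 26/25 = 1.04 kJ/s

dragonfly nymphs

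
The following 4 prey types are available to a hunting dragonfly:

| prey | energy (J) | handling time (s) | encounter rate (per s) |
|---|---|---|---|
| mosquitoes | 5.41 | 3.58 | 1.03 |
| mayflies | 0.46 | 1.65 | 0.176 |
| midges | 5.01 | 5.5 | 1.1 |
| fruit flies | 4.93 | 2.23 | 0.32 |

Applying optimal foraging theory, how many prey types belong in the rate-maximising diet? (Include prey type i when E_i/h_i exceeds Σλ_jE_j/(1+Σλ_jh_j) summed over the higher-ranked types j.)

2

E/h in descending order: fruit flies 2.21, mosquitoes 1.51, midges 0.911, mayflies 0.279 J/s. The optimal diet is the largest prefix of this list for which every included type satisfies E_i/h_i > R on the types above it.
Rate on top 1: 0.9206. mosquitoes: 1.51 > 0.9206 → include.
Rate on top 2: 1.324. midges: 0.911 < 1.324 → exclude; stop.
Optimal diet: fruit flies, mosquitoes — 2 of 4 types.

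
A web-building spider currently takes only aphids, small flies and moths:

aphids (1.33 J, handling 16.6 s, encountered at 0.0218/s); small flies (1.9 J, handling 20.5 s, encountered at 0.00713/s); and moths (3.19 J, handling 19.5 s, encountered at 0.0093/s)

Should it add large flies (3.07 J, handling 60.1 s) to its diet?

Current rate: (0.0218×1.33 + 0.00713×1.9 + 0.0093×3.19)/(1 + 0.0218×16.6 + 0.00713×20.5 + 0.0093×19.5) = 0.04274 J/s.
Profitability of large flies: 3.07/60.1 = 0.05108 J/s.
0.05108 > 0.04274, so adding large flies raises the average — include it.

Yes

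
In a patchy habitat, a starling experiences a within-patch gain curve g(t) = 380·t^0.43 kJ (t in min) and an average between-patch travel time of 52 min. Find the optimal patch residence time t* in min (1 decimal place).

39.2 min

Maximise g(t)/(T+t): set derivative to zero → g'(t)(T+t) = g(t).
g'(t) = 0.43·380·t^-0.57. Setting 0.43·380·t^-0.57 = 380·t^0.43/(52+t) gives 0.43(52+t) = t, so 0.57·t = 0.43×52.
t* = 0.43×52/0.57 = 39.23 min.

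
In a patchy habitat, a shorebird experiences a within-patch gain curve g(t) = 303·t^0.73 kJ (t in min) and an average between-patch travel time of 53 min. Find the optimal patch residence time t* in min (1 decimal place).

143.3 min

Optimal t* satisfies g'(t*) = g(t*)/(T + t*).
g'(t) = 0.73·303·t^-0.27. Setting 0.73·303·t^-0.27 = 303·t^0.73/(53+t) gives 0.73(53+t) = t, so 0.27·t = 0.73×53.
t* = 0.73×53/0.27 = 143.3 min.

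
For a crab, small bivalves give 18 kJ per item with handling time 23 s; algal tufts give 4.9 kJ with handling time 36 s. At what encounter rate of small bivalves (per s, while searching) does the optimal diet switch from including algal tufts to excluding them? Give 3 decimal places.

0.009 per s

Drop algal tufts once their profitability E₂/h₂ falls below the rate achievable on small bivalves alone: E₂/h₂ = λE₁/(1 + λh₁).
Solve for λ: λE₁h₂ = E₂(1 + λh₁) → λ(E₁h₂ − E₂h₁) = E₂ → λ = E₂/(E₁h₂ − E₂h₁).
λ = 4.9/(18×36 − 4.9×23) = 4.9/535.3 = 0.009154 per s.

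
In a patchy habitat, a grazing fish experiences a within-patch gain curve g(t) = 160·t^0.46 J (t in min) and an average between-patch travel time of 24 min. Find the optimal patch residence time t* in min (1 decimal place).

Maximise g(t)/(T+t): set derivative to zero → g'(t)(T+t) = g(t).
g'(t) = 0.46·160·t^-0.54. Setting 0.46·160·t^-0.54 = 160·t^0.46/(24+t) gives 0.46(24+t) = t, so 0.54·t = 0.46×24.
t* = 0.46×24/0.54 = 20.44 min.

20.4 min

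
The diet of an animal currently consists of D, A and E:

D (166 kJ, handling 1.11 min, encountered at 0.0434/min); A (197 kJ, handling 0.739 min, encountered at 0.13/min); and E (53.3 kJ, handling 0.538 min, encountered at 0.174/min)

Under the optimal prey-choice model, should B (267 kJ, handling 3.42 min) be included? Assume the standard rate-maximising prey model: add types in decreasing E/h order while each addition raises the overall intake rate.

Current rate: (0.0434×166 + 0.13×197 + 0.174×53.3)/(1 + 0.0434×1.11 + 0.13×0.739 + 0.174×0.538) = 34 kJ/min.
Profitability of B: 267/3.42 = 78.07 kJ/min.
78.07 > 34, so adding B raises the average — include it.

Yes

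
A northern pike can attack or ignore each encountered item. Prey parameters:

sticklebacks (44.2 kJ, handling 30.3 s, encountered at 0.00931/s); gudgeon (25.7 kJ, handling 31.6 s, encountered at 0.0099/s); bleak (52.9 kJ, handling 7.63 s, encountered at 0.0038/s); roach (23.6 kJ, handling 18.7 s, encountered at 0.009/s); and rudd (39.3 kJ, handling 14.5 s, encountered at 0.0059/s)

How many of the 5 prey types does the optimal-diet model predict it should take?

5

Profitabilities (E/h, kJ/s): bleak 6.93, rudd 2.71, sticklebacks 1.46, roach 1.26, gudgeon 0.813. Add prey in this order while the next type's profitability exceeds the intake rate on those already taken.
Rate on top 1: 0.1954. rudd: 2.71 > 0.1954 → include.
Rate on top 2: 0.3884. sticklebacks: 1.46 > 0.3884 → include.
Rate on top 3: 0.6046. roach: 1.26 > 0.6046 → include.
Rate on top 4: 0.6753. gudgeon: 0.813 > 0.6753 → include.
Optimal diet: bleak, rudd, sticklebacks, roach, gudgeon — 5 of 5 types.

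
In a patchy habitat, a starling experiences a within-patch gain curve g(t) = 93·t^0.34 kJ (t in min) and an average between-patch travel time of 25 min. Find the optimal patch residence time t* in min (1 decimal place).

Optimal t* satisfies g'(t*) = g(t*)/(T + t*).
g'(t) = 0.34·93·t^-0.66. Setting 0.34·93·t^-0.66 = 93·t^0.34/(25+t) gives 0.34(25+t) = t, so 0.66·t = 0.34×25.
t* = 0.34×25/0.66 = 12.88 min.

12.9 min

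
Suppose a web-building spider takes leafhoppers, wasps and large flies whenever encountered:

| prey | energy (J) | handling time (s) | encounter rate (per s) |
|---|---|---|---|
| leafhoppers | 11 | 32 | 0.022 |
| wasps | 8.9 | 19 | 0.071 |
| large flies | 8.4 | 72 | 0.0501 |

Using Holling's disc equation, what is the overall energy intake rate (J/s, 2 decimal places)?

R = Σλ_iE_i / (1 + Σλ_ih_i)
Numerator: 0.022×11 + 0.071×8.9 + 0.0501×8.4 = 1.295
Denominator: 1 + 0.022×32 + 0.071×19 + 0.0501×72 = 6.66
R = 1.295/6.66 = 0.1944 J/s

0.19 J/s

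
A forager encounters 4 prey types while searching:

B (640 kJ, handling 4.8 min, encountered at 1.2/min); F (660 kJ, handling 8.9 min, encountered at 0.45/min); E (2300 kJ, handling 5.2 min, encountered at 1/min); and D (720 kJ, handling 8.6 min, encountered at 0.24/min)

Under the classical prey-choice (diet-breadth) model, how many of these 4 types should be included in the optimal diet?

E/h in descending order: E 442, B 133, D 83.7, F 74.2 kJ/min. The optimal diet is the largest prefix of this list for which every included type satisfies E_i/h_i > R on the types above it.
Rate on top 1: 371. B: 133 < 371 → exclude; stop.
Optimal diet: E — 1 of 4 types.

1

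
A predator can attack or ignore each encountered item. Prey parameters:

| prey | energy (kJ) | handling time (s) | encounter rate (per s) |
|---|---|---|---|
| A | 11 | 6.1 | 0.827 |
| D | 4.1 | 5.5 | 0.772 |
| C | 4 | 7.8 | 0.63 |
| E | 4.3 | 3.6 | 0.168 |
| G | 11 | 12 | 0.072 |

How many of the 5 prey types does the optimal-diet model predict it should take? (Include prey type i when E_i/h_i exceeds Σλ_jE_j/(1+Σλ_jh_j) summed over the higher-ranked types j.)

1

Rank by E/h (kJ/s): A 1.8, E 1.19, G 0.917, D 0.745, C 0.513. Include each in turn until the next type's E/h falls below the running intake rate.
Rate on top 1: 1.505. E: 1.19 < 1.505 → exclude; stop.
Optimal diet: A — 1 of 5 types.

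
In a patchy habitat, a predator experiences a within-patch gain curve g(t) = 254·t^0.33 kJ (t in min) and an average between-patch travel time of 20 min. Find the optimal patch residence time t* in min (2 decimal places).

9.85 min

By the marginal value theorem, leave when the instantaneous gain rate g'(t) equals the habitat-wide average g(t)/(T + t).
g'(t) = 0.33·254·t^-0.67. Setting 0.33·254·t^-0.67 = 254·t^0.33/(20+t) gives 0.33(20+t) = t, so 0.67·t = 0.33×20.
t* = 0.33×20/0.67 = 9.851 min.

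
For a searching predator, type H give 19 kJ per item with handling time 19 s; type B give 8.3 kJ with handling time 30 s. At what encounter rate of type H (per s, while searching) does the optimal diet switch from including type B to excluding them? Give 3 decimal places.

Drop type B once their profitability E₂/h₂ falls below the rate achievable on type H alone: E₂/h₂ = λE₁/(1 + λh₁).
Solve for λ: λE₁h₂ = E₂(1 + λh₁) → λ(E₁h₂ − E₂h₁) = E₂ → λ = E₂/(E₁h₂ − E₂h₁).
λ = 8.3/(19×30 − 8.3×19) = 8.3/412.3 = 0.02013 per s.

0.020 per s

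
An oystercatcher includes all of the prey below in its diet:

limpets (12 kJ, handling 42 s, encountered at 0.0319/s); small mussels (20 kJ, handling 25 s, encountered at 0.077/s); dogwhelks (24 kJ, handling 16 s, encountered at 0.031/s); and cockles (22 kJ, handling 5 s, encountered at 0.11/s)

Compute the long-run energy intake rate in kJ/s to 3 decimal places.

R = (0.0319×12 + 0.077×20 + 0.031×24 + 0.11×22) / (1 + 0.0319×42 + 0.077×25 + 0.031×16 + 0.11×5) = 5.087/5.311 = 0.9578 kJ/s.

0.958 kJ/s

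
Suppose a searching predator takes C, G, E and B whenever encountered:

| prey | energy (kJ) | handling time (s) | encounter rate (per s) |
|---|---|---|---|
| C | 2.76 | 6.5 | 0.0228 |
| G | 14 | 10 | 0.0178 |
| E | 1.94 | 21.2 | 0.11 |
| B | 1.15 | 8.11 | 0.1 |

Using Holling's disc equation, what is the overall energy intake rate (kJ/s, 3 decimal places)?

0.143 kJ/s

R = Σλ_iE_i / (1 + Σλ_ih_i)
Numerator: 0.0228×2.76 + 0.0178×14 + 0.11×1.94 + 0.1×1.15 = 0.6405
Denominator: 1 + 0.0228×6.5 + 0.0178×10 + 0.11×21.2 + 0.1×8.11 = 4.469
R = 0.6405/4.469 = 0.1433 kJ/s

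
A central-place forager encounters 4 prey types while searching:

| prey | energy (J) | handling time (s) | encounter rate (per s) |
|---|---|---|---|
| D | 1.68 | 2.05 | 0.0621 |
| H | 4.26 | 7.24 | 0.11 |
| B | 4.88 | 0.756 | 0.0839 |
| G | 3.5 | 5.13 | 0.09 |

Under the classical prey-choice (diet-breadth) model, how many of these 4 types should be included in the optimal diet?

4

E/h in descending order: B 6.46, D 0.82, G 0.682, H 0.588 J/s. The optimal diet is the largest prefix of this list for which every included type satisfies E_i/h_i > R on the types above it.
Rate on top 1: 0.385. D: 0.82 > 0.385 → include.
Rate on top 2: 0.4315. G: 0.682 > 0.4315 → include.
Rate on top 3: 0.5015. H: 0.588 > 0.5015 → include.
Optimal diet: B, D, G, H — 4 of 4 types.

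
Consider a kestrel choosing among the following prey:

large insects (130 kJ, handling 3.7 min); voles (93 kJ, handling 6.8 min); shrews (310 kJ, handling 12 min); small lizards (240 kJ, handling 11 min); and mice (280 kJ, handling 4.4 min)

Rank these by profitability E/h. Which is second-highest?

large insects

Profitability E/h (kJ/min): large insects = 130/3.7 = 35.1, voles = 93/6.8 = 13.7, shrews = 310/12 = 25.8, small lizards = 240/11 = 21.8, mice = 280/4.4 = 63.6.
Ranked: mice > large insects > shrews > small lizards > voles.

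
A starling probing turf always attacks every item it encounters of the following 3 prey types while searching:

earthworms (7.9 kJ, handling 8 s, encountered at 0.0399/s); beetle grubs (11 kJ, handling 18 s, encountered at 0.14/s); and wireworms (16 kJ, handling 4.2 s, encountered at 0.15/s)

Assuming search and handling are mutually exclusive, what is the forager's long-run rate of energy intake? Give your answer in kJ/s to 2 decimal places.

Energy encountered per unit search time: 0.0399×7.9 + 0.14×11 + 0.15×16 = 4.255 kJ/s.
Handling time per unit search time: 0.0399×8 + 0.14×18 + 0.15×4.2 = 3.469.
Rate = 4.255/(1 + 3.469) = 0.9521 kJ/s.

0.95 kJ/s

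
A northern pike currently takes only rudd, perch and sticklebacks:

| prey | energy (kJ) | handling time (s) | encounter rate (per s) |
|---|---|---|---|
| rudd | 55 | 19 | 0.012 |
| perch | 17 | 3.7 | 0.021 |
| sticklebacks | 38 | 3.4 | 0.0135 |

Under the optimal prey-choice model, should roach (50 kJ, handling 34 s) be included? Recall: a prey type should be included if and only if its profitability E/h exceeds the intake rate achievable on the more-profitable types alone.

Intake rate on the current diet: R = (0.012×55 + 0.021×17 + 0.0135×38) / (1 + 0.012×19 + 0.021×3.7 + 0.0135×3.4) = 1.53/1.352 = 1.132 kJ/s.
roach: E/h = 50/34 = 1.471 kJ/s.
1.471 > 1.132, so adding roach raises the average — include it.

Yes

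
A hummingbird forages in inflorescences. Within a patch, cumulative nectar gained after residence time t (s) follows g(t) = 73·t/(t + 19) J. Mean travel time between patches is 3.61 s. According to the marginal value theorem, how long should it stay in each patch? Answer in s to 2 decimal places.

By the marginal value theorem, leave when the instantaneous gain rate g'(t) equals the habitat-wide average g(t)/(T + t).
g'(t) = 73·19/(t + 19)². Setting 73·19/(t+19)² = 73t/[(t+19)(3.61+t)] gives 19(3.61+t) = t(t+19), so t² = 19×3.61 = 68.59.
t* = √68.59 = 8.282 s.

8.28 s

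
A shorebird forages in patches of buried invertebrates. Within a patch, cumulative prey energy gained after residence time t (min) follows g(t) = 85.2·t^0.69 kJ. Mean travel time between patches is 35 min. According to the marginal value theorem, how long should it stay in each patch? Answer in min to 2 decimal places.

77.90 min

By the marginal value theorem, leave when the instantaneous gain rate g'(t) equals the habitat-wide average g(t)/(T + t).
g'(t) = 0.69·85.2·t^-0.31. Setting 0.69·85.2·t^-0.31 = 85.2·t^0.69/(35+t) gives 0.69(35+t) = t, so 0.31·t = 0.69×35.
t* = 0.69×35/0.31 = 77.9 min.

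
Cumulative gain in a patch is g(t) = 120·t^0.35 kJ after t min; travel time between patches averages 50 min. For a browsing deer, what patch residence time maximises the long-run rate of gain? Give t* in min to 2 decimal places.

Optimal t* satisfies g'(t*) = g(t*)/(T + t*).
g'(t) = 0.35·120·t^-0.65. Setting 0.35·120·t^-0.65 = 120·t^0.35/(50+t) gives 0.35(50+t) = t, so 0.65·t = 0.35×50.
t* = 0.35×50/0.65 = 26.92 min.

26.92 min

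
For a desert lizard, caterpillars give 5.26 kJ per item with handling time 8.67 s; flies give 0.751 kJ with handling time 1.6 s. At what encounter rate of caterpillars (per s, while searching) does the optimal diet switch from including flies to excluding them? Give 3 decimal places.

At the threshold, the rate on caterpillars alone equals the profitability of flies: λ·5.26/(1 + λ·8.67) = 0.751/1.6 = 0.4694.
Rearranging, λ(5.26 − 0.4694×8.67) = 0.4694, so λ = 0.4694/1.191 = 0.3943 per s.

0.394 per s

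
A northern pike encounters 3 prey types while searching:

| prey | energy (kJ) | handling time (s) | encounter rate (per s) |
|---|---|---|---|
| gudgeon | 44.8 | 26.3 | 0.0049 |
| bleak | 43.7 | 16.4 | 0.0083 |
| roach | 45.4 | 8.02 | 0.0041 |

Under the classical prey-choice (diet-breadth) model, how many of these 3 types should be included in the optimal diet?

Profitabilities (E/h, kJ/s): roach 5.66, bleak 2.66, gudgeon 1.7. Add prey in this order while the next type's profitability exceeds the intake rate on those already taken.
Rate on top 1: 0.1802. bleak: 2.66 > 0.1802 → include.
Rate on top 2: 0.4695. gudgeon: 1.7 > 0.4695 → include.
Optimal diet: roach, bleak, gudgeon — 3 of 3 types.

3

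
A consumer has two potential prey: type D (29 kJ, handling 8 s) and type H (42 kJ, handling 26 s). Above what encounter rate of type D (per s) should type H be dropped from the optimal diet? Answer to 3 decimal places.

0.100 per s

At the threshold, the rate on type D alone equals the profitability of type H: λ·29/(1 + λ·8) = 42/26 = 1.615.
Rearranging, λ(29 − 1.615×8) = 1.615, so λ = 1.615/16.08 = 0.1005 per s.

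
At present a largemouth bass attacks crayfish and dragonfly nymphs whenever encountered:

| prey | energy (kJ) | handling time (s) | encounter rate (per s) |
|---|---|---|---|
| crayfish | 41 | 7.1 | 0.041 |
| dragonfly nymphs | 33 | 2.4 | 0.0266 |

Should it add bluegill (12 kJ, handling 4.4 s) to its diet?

On crayfish and dragonfly nymphs alone, R = ΣλE/(1+Σλh) = 2.559/1.355 = 1.888 kJ/s.
Profitability of bluegill: 12/4.4 = 2.727 kJ/s.
Since 2.727 > R, including bluegill increases the long-run rate.

Yes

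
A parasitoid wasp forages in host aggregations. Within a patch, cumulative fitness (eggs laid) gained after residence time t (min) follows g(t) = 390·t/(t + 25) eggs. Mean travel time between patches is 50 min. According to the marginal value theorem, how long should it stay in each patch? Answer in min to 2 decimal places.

35.36 min

Optimal t* satisfies g'(t*) = g(t*)/(T + t*).
g'(t) = 390·25/(t + 25)². Setting 390·25/(t+25)² = 390t/[(t+25)(50+t)] gives 25(50+t) = t(t+25), so t² = 25×50 = 1250.
t* = √1250 = 35.36 min.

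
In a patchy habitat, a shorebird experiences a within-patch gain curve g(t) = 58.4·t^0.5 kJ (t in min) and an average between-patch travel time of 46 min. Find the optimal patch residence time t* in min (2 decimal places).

Optimal t* satisfies g'(t*) = g(t*)/(T + t*).
g'(t) = 0.5·58.4·t^-0.5. Setting 0.5·58.4·t^-0.5 = 58.4·t^0.5/(46+t) gives 0.5(46+t) = t, so 0.50·t = 0.5×46.
t* = 0.5×46/0.50 = 46 min.

46.00 min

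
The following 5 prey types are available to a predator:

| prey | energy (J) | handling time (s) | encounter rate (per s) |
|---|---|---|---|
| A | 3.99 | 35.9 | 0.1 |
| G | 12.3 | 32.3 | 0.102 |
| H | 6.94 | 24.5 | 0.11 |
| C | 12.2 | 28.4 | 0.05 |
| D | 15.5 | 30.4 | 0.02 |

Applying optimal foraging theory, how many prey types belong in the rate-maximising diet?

E/h in descending order: D 0.51, C 0.43, G 0.381, H 0.283, A 0.111 J/s. The optimal diet is the largest prefix of this list for which every included type satisfies E_i/h_i > R on the types above it.
Rate on top 1: 0.1928. C: 0.43 > 0.1928 → include.
Rate on top 2: 0.3038. G: 0.381 > 0.3038 → include.
Rate on top 3: 0.3439. H: 0.283 < 0.3439 → exclude; stop.
Optimal diet: D, C, G — 3 of 5 types.

3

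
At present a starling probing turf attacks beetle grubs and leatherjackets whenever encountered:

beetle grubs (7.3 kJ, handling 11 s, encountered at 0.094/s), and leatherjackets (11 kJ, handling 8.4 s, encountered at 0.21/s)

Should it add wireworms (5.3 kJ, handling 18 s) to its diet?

No

Current rate: (0.094×7.3 + 0.21×11)/(1 + 0.094×11 + 0.21×8.4) = 0.7889 kJ/s.
wireworms: E/h = 5.3/18 = 0.2944 kJ/s.
0.2944 < 0.7889, so adding wireworms would lower the average — exclude it.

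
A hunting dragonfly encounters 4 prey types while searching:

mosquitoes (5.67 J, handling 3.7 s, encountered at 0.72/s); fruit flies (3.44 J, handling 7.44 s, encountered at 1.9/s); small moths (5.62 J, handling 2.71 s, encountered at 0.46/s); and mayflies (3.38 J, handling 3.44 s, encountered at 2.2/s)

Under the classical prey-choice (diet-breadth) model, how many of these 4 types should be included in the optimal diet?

E/h in descending order: small moths 2.07, mosquitoes 1.53, mayflies 0.983, fruit flies 0.462 J/s. The optimal diet is the largest prefix of this list for which every included type satisfies E_i/h_i > R on the types above it.
Rate on top 1: 1.151. mosquitoes: 1.53 > 1.151 → include.
Rate on top 2: 1.358. mayflies: 0.983 < 1.358 → exclude; stop.
Optimal diet: small moths, mosquitoes — 2 of 4 types.

2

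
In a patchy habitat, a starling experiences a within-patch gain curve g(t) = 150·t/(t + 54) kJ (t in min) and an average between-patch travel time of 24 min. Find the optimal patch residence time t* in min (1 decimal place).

Optimal t* satisfies g'(t*) = g(t*)/(T + t*).
g'(t) = 150·54/(t + 54)². Setting 150·54/(t+54)² = 150t/[(t+54)(24+t)] gives 54(24+t) = t(t+54), so t² = 54×24 = 1296.
t* = √1296 = 36 min.

36.0 min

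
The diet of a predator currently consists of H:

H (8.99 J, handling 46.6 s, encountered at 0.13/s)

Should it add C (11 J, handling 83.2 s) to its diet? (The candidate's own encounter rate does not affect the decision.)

No

Current rate: (0.13×8.99)/(1 + 0.13×46.6) = 0.1656 J/s.
Profitability of C: 11/83.2 = 0.1322 J/s.
0.1322 < 0.1656, so adding C would lower the average — exclude it.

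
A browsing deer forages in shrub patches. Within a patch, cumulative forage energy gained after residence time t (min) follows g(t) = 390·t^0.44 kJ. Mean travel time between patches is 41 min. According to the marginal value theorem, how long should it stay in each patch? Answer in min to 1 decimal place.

Optimal t* satisfies g'(t*) = g(t*)/(T + t*).
g'(t) = 0.44·390·t^-0.56. Setting 0.44·390·t^-0.56 = 390·t^0.44/(41+t) gives 0.44(41+t) = t, so 0.56·t = 0.44×41.
t* = 0.44×41/0.56 = 32.21 min.

32.2 min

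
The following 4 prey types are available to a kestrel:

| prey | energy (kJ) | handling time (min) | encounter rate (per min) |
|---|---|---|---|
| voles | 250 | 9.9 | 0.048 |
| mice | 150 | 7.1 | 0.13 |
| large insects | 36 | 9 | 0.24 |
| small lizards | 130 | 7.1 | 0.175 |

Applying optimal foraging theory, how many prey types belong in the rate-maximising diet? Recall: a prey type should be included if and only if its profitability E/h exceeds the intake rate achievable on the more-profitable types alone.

3

E/h in descending order: voles 25.3, mice 21.1, small lizards 18.3, large insects 4 kJ/min. The optimal diet is the largest prefix of this list for which every included type satisfies E_i/h_i > R on the types above it.
Rate on top 1: 8.134. mice: 21.1 > 8.134 → include.
Rate on top 2: 13.13. small lizards: 18.3 > 13.13 → include.
Rate on top 3: 14.9. large insects: 4 < 14.9 → exclude; stop.
Optimal diet: voles, mice, small lizards — 3 of 4 types.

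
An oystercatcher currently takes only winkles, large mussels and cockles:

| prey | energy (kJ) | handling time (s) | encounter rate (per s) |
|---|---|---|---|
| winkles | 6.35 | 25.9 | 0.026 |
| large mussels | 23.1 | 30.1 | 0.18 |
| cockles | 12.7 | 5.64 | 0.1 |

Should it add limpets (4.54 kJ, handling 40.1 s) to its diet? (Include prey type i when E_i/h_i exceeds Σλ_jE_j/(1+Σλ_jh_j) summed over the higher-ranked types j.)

No

Intake rate on the current diet: R = (0.026×6.35 + 0.18×23.1 + 0.1×12.7) / (1 + 0.026×25.9 + 0.18×30.1 + 0.1×5.64) = 5.593/7.655 = 0.7306 kJ/s.
Profitability of limpets: 4.54/40.1 = 0.1132 kJ/s.
Since 0.1132 < R, time spent handling limpets is better spent searching.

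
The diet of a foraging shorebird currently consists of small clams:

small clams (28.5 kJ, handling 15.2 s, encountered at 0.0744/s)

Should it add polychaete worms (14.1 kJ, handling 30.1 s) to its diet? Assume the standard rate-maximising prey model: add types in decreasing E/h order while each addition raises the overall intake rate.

No

Intake rate on the current diet: R = (0.0744×28.5) / (1 + 0.0744×15.2) = 2.12/2.131 = 0.9951 kJ/s.
Profitability of polychaete worms: 14.1/30.1 = 0.4684 kJ/s.
0.4684 < 0.9951, so adding polychaete worms would lower the average — exclude it.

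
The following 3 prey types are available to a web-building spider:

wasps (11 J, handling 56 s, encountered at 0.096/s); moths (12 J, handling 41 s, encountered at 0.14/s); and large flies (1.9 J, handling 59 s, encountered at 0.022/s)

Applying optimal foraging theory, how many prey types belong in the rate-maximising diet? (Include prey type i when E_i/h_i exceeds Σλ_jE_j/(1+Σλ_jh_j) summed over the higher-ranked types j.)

E/h in descending order: moths 0.293, wasps 0.196, large flies 0.0322 J/s. The optimal diet is the largest prefix of this list for which every included type satisfies E_i/h_i > R on the types above it.
Rate on top 1: 0.2493. wasps: 0.196 < 0.2493 → exclude; stop.
Optimal diet: moths — 1 of 3 types.

1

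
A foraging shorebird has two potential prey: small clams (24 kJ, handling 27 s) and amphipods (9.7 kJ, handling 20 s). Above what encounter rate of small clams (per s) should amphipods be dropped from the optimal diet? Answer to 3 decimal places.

The zero-one rule: include amphipods iff E₂/h₂ > λE₁/(1+λh₁). Equality gives the switch point.
λE₁h₂ = E₂ + λE₂h₁ ⇒ λ = E₂/(E₁h₂ − E₂h₁) = 9.7/(480 − 261.9) = 0.04448 per s.

0.044 per s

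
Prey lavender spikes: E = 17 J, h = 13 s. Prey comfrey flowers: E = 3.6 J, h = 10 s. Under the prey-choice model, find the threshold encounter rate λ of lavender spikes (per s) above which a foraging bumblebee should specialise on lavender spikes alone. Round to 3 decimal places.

0.029 per s

The zero-one rule: include comfrey flowers iff E₂/h₂ > λE₁/(1+λh₁). Equality gives the switch point.
λE₁h₂ = E₂ + λE₂h₁ ⇒ λ = E₂/(E₁h₂ − E₂h₁) = 3.6/(170 − 46.8) = 0.02922 per s.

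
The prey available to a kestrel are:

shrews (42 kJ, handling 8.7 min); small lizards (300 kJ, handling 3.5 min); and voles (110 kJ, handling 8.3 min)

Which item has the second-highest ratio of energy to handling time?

voles

In descending order of E/h:
small lizards: 300/3.5 = 85.7 kJ/min
voles: 110/8.3 = 13.3 kJ/min
shrews: 42/8.7 = 4.83 kJ/min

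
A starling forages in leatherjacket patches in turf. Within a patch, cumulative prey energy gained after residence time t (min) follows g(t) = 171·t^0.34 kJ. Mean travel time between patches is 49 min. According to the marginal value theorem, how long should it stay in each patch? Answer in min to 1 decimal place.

Optimal t* satisfies g'(t*) = g(t*)/(T + t*).
g'(t) = 0.34·171·t^-0.66. Setting 0.34·171·t^-0.66 = 171·t^0.34/(49+t) gives 0.34(49+t) = t, so 0.66·t = 0.34×49.
t* = 0.34×49/0.66 = 25.24 min.

25.2 min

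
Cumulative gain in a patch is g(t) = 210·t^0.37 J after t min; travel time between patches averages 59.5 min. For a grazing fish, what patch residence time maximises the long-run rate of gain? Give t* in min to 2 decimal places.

Maximise g(t)/(T+t): set derivative to zero → g'(t)(T+t) = g(t).
g'(t) = 0.37·210·t^-0.63. Setting 0.37·210·t^-0.63 = 210·t^0.37/(59.5+t) gives 0.37(59.5+t) = t, so 0.63·t = 0.37×59.5.
t* = 0.37×59.5/0.63 = 34.94 min.

34.94 min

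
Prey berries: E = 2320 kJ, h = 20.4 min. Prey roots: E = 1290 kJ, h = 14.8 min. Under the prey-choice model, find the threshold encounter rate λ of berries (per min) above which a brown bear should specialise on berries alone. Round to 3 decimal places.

The zero-one rule: include roots iff E₂/h₂ > λE₁/(1+λh₁). Equality gives the switch point.
λE₁h₂ = E₂ + λE₂h₁ ⇒ λ = E₂/(E₁h₂ − E₂h₁) = 1290/(3.434e+04 − 2.632e+04) = 0.1608 per min.

0.161 per min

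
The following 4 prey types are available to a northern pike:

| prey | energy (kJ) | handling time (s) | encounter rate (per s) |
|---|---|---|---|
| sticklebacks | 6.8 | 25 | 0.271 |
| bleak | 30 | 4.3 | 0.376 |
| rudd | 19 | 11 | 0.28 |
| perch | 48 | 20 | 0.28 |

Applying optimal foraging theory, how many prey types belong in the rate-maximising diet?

Profitabilities (E/h, kJ/s): bleak 6.98, perch 2.4, rudd 1.73, sticklebacks 0.272. Add prey in this order while the next type's profitability exceeds the intake rate on those already taken.
Rate on top 1: 4.311. perch: 2.4 < 4.311 → exclude; stop.
Optimal diet: bleak — 1 of 4 types.

1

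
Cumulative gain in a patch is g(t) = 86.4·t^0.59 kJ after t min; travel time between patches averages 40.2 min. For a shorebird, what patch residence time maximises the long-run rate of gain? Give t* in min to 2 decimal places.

Maximise g(t)/(T+t): set derivative to zero → g'(t)(T+t) = g(t).
g'(t) = 0.59·86.4·t^-0.41. Setting 0.59·86.4·t^-0.41 = 86.4·t^0.59/(40.2+t) gives 0.59(40.2+t) = t, so 0.41·t = 0.59×40.2.
t* = 0.59×40.2/0.41 = 57.85 min.

57.85 min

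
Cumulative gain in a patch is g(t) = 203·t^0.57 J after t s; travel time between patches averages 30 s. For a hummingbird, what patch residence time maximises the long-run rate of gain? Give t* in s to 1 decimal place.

By the marginal value theorem, leave when the instantaneous gain rate g'(t) equals the habitat-wide average g(t)/(T + t).
g'(t) = 0.57·203·t^-0.43. Setting 0.57·203·t^-0.43 = 203·t^0.57/(30+t) gives 0.57(30+t) = t, so 0.43·t = 0.57×30.
t* = 0.57×30/0.43 = 39.77 s.

39.8 s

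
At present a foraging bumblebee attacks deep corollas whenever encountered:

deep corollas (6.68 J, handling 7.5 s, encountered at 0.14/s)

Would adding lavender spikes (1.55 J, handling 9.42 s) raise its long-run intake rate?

No

Current rate: (0.14×6.68)/(1 + 0.14×7.5) = 0.4562 J/s.
lavender spikes: E/h = 1.55/9.42 = 0.1645 J/s.
Since 0.1645 < R, time spent handling lavender spikes is better spent searching.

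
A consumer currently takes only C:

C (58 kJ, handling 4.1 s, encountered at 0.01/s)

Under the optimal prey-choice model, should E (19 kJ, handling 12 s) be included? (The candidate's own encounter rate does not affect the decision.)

Yes

On C alone, R = ΣλE/(1+Σλh) = 0.58/1.041 = 0.5572 kJ/s.
E: E/h = 19/12 = 1.583 kJ/s.
1.583 > 0.5572, so adding E raises the average — include it.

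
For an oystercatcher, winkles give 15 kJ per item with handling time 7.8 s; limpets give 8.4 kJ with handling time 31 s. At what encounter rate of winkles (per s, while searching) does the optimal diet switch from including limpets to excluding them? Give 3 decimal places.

At the threshold, the rate on winkles alone equals the profitability of limpets: λ·15/(1 + λ·7.8) = 8.4/31 = 0.271.
Rearranging, λ(15 − 0.271×7.8) = 0.271, so λ = 0.271/12.89 = 0.02103 per s.

0.021 per s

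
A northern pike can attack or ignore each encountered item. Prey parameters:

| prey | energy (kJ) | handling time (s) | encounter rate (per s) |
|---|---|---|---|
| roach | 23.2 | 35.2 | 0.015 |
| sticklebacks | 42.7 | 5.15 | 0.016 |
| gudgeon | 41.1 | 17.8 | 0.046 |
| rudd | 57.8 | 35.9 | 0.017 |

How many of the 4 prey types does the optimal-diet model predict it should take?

3

Rank by E/h (kJ/s): sticklebacks 8.29, gudgeon 2.31, rudd 1.61, roach 0.659. Include each in turn until the next type's E/h falls below the running intake rate.
Rate on top 1: 0.6312. gudgeon: 2.31 > 0.6312 → include.
Rate on top 2: 1.354. rudd: 1.61 > 1.354 → include.
Rate on top 3: 1.416. roach: 0.659 < 1.416 → exclude; stop.
Optimal diet: sticklebacks, gudgeon, rudd — 3 of 4 types.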